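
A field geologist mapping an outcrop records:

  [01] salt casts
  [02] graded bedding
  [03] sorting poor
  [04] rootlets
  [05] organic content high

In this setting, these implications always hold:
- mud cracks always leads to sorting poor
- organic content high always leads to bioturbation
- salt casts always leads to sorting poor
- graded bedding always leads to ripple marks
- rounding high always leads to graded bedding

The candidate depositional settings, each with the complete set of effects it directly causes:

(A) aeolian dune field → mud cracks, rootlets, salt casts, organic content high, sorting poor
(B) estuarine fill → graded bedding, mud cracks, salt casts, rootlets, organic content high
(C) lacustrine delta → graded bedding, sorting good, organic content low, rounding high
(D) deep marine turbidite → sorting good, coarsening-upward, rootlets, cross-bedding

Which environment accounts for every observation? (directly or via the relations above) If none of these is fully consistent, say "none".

Per-candidate check:
(A) aeolian dune field — does not account for graded bedding
(B) estuarine fill — accounts for every observation (sorting poor via salt casts → sorting poor)
(C) lacustrine delta — fails on salt casts, sorting poor, rootlets, organic content high (predicts sorting good, not sorting poor; predicts organic content low, not organic content high)
(D) deep marine turbidite — salt casts miss; graded bedding miss; sorting poor miss; rootlets match; organic content high miss
(B) alone accounts for all the evidence.

B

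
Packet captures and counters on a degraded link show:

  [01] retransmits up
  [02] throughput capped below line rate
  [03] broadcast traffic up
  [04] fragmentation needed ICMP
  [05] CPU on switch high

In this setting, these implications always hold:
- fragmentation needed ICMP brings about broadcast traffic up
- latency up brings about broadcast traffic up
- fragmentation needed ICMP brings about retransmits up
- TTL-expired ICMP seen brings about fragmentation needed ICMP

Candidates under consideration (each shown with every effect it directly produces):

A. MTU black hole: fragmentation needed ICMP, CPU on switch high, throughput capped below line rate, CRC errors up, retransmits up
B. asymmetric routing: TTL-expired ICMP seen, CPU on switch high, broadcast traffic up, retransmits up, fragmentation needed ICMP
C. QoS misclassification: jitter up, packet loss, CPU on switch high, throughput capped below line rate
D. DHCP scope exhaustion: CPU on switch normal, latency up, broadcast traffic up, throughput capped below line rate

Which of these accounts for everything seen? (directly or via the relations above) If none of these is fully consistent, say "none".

A

For each candidate, compare predicted effects to what was observed:
(A) MTU black hole — accounts for every observation (broadcast traffic up by fragmentation needed ICMP → broadcast traffic up)
(B) asymmetric routing — retransmits up match; throughput capped below line rate miss; broadcast traffic up match; fragmentation needed ICMP match; CPU on switch high match
(C) QoS misclassification — retransmits up miss; throughput capped below line rate match; broadcast traffic up miss; fragmentation needed ICMP miss; CPU on switch high match
(D) DHCP scope exhaustion — fails on retransmits up, fragmentation needed ICMP, CPU on switch high (predicts CPU on switch normal, not CPU on switch high)
(A) is the only candidate with no mismatches.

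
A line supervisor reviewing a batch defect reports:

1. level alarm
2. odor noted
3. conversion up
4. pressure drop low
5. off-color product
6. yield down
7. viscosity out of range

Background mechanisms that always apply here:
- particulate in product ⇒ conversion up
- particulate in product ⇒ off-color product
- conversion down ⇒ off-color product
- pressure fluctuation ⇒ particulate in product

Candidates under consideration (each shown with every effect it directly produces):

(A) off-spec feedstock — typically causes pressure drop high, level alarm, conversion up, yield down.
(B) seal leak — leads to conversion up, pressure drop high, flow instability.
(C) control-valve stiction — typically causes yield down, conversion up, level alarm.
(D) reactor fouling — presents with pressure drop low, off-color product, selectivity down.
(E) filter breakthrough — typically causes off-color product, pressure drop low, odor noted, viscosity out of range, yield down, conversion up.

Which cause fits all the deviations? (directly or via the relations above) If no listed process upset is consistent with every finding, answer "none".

For each candidate, compare predicted effects to what was observed:
(A) off-spec feedstock — level alarm match; odor noted miss; conversion up match; pressure drop low miss; off-color product miss; yield down match; viscosity out of range miss
(B) seal leak — fails on level alarm, odor noted, pressure drop low, off-color product, yield down, viscosity out of range (predicts pressure drop high, not pressure drop low)
(C) control-valve stiction — level alarm match; odor noted miss; conversion up match; pressure drop low miss; off-color product miss; yield down match; viscosity out of range miss
(D) reactor fouling — does not account for level alarm, odor noted, conversion up, yield down, viscosity out of range
(E) filter breakthrough — level alarm miss; odor noted match; conversion up match; pressure drop low match; off-color product match; yield down match; viscosity out of range match
None of the listed candidates fits everything.

none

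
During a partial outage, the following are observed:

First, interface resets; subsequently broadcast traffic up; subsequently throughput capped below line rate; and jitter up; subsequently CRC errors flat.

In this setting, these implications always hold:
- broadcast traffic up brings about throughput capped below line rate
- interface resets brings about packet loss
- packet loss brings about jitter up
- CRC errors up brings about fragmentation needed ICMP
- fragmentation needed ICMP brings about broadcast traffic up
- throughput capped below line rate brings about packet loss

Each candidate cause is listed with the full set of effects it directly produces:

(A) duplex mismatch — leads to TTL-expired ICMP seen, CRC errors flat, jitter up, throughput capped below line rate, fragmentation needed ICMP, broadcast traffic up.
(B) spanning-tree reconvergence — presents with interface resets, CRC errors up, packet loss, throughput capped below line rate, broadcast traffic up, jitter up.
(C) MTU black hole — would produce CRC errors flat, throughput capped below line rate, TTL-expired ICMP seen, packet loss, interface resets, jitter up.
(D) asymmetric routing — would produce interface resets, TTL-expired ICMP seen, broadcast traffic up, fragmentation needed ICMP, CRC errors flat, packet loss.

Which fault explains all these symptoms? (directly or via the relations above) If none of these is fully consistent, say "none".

Per-candidate check:
(A) duplex mismatch — interface resets NO; broadcast traffic up yes; throughput capped below line rate yes; jitter up yes; CRC errors flat yes
(B) spanning-tree reconvergence — interface resets yes; broadcast traffic up yes; throughput capped below line rate yes; jitter up yes; CRC errors flat NO
(C) MTU black hole — interface resets yes; broadcast traffic up NO; throughput capped below line rate yes; jitter up yes; CRC errors flat yes
(D) asymmetric routing — interface resets yes; broadcast traffic up yes; throughput capped below line rate yes (through broadcast traffic up → throughput capped below line rate); jitter up yes (through packet loss → jitter up); CRC errors flat yes
(D) is the only candidate with no mismatches.

D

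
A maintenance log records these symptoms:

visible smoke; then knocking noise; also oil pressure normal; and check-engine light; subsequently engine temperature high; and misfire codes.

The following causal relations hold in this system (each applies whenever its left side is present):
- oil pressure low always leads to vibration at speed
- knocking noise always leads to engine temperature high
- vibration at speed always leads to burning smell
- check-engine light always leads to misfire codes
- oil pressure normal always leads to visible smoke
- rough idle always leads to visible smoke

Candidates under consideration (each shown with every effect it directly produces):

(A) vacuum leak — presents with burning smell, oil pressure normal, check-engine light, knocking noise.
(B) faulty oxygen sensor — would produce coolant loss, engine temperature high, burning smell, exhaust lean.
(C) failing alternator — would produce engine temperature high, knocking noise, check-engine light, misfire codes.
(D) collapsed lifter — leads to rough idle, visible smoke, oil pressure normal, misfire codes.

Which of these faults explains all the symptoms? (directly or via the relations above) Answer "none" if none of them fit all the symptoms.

For each candidate, compare predicted effects to what was observed:
(A) vacuum leak — visible smoke match (through oil pressure normal → visible smoke); knocking noise match; oil pressure normal match; check-engine light match; engine temperature high match (through knocking noise → engine temperature high); misfire codes match (through check-engine light → misfire codes)
(B) faulty oxygen sensor — visible smoke miss; knocking noise miss; oil pressure normal miss; check-engine light miss; engine temperature high match; misfire codes miss
(C) failing alternator — visible smoke miss; knocking noise match; oil pressure normal miss; check-engine light match; engine temperature high match; misfire codes match
(D) collapsed lifter — does not account for knocking noise, check-engine light, engine temperature high
(A) alone accounts for all the evidence.

A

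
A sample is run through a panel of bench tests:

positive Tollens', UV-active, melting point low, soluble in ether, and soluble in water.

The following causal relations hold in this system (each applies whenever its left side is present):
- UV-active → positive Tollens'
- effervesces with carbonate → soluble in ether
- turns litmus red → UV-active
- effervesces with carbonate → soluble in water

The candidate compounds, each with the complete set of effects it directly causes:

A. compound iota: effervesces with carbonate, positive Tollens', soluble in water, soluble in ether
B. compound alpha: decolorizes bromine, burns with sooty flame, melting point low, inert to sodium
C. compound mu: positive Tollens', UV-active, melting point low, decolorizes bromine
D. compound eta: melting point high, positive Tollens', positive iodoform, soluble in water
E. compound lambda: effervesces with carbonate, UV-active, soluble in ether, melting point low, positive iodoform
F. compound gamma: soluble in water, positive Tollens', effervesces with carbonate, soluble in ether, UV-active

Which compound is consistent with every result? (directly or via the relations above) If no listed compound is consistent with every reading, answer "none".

E

Per-candidate check:
(A) compound iota — does not account for UV-active, melting point low
(B) compound alpha — does not account for positive Tollens', UV-active, soluble in ether, soluble in water
(C) compound mu — does not account for soluble in ether, soluble in water
(D) compound eta — positive Tollens' +; UV-active -; melting point low -; soluble in ether -; soluble in water +
(E) compound lambda — positive Tollens' + (via UV-active → positive Tollens'); UV-active +; melting point low +; soluble in ether +; soluble in water + (via effervesces with carbonate → soluble in water)
(F) compound gamma — does not account for melting point low
Only (E) is consistent with every observation.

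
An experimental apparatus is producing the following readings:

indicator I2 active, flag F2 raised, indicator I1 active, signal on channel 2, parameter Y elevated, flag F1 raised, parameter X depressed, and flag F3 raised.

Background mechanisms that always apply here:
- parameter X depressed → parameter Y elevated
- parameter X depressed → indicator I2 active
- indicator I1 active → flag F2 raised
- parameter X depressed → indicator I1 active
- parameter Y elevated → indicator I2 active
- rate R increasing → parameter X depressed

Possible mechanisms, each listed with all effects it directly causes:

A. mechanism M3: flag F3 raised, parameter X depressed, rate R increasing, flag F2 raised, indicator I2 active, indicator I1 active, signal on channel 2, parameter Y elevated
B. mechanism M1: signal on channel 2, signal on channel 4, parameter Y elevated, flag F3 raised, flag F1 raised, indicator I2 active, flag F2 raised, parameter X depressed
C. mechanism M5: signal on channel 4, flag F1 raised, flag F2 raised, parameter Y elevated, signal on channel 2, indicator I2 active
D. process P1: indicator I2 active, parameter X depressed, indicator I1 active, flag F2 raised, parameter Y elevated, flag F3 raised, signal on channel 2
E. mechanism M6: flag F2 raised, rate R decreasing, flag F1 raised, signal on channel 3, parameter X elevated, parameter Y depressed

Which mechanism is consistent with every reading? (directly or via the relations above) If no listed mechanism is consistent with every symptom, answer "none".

Per-candidate check:
(A) mechanism M3 — indicator I2 active yes; flag F2 raised yes; indicator I1 active yes; signal on channel 2 yes; parameter Y elevated yes; flag F1 raised NO; parameter X depressed yes; flag F3 raised yes
(B) mechanism M1 — indicator I2 active yes; flag F2 raised yes; indicator I1 active yes (through parameter X depressed → indicator I1 active); signal on channel 2 yes; parameter Y elevated yes; flag F1 raised yes; parameter X depressed yes; flag F3 raised yes
(C) mechanism M5 — does not account for indicator I1 active, parameter X depressed, flag F3 raised
(D) process P1 — does not account for flag F1 raised
(E) mechanism M6 — fails on indicator I2 active, indicator I1 active, signal on channel 2, parameter Y elevated, parameter X depressed, flag F3 raised (predicts parameter Y depressed, not parameter Y elevated; predicts parameter X elevated, not parameter X depressed)
Only (B) is consistent with every observation.

B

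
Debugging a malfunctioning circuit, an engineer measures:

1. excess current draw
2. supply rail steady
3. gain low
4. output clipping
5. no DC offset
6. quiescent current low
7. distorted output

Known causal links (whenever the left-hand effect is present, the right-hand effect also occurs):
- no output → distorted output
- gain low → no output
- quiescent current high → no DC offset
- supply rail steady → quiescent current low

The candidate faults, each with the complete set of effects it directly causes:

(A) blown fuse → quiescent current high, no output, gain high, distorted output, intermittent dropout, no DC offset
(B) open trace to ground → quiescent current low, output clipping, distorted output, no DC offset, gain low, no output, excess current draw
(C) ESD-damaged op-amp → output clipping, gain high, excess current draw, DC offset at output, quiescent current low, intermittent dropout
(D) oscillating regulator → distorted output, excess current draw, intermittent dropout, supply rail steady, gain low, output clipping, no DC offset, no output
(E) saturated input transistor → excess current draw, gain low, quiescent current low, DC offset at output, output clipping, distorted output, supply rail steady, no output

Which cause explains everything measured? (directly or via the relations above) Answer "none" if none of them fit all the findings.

D

For each candidate, compare predicted effects to what was observed:
(A) blown fuse — excess current draw ✗; supply rail steady ✗; gain low ✗; output clipping ✗; no DC offset ✓; quiescent current low ✗; distorted output ✓
(B) open trace to ground — excess current draw ✓; supply rail steady ✗; gain low ✓; output clipping ✓; no DC offset ✓; quiescent current low ✓; distorted output ✓
(C) ESD-damaged op-amp — fails on supply rail steady, gain low, no DC offset, distorted output (predicts gain high, not gain low; predicts DC offset at output, not no DC offset)
(D) oscillating regulator — excess current draw ✓; supply rail steady ✓; gain low ✓; output clipping ✓; no DC offset ✓; quiescent current low ✓ (by supply rail steady → quiescent current low); distorted output ✓
(E) saturated input transistor — excess current draw ✓; supply rail steady ✓; gain low ✓; output clipping ✓; no DC offset ✗; quiescent current low ✓; distorted output ✓
(D) is the only candidate with no mismatches.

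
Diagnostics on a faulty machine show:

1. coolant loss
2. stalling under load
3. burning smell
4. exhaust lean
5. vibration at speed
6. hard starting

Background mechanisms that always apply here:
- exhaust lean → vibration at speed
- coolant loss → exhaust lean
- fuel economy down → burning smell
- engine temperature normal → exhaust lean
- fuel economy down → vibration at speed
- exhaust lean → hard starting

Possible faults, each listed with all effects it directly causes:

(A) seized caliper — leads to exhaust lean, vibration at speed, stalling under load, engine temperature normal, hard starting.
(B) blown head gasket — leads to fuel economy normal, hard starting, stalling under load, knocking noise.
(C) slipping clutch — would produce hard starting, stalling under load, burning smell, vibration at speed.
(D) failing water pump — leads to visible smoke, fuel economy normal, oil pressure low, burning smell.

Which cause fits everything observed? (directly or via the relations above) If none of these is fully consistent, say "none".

For each candidate, compare predicted effects to what was observed:
(A) seized caliper — coolant loss miss; stalling under load match; burning smell miss; exhaust lean match; vibration at speed match; hard starting match
(B) blown head gasket — does not account for coolant loss, burning smell, exhaust lean, vibration at speed
(C) slipping clutch — does not account for coolant loss, exhaust lean
(D) failing water pump — does not account for coolant loss, stalling under load, exhaust lean, vibration at speed, hard starting
Every candidate fails on at least one observation.

none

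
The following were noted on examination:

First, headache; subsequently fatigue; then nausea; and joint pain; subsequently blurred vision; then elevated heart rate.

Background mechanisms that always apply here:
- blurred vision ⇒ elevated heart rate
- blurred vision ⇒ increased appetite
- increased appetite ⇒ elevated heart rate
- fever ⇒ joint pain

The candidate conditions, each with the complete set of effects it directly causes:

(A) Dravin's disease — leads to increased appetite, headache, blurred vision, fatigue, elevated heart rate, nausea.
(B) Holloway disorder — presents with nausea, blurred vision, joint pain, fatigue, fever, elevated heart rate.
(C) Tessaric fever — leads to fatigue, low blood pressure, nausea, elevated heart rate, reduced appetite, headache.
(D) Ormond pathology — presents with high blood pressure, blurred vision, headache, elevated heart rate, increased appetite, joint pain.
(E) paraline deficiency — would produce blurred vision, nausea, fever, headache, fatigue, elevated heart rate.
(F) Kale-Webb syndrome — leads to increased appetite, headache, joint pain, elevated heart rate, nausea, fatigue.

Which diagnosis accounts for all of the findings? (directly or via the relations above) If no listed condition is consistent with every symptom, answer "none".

E

Checking each candidate against the observations:
(A) Dravin's disease — does not account for joint pain
(B) Holloway disorder — headache -; fatigue +; nausea +; joint pain +; blurred vision +; elevated heart rate +
(C) Tessaric fever — headache +; fatigue +; nausea +; joint pain -; blurred vision -; elevated heart rate +
(D) Ormond pathology — does not account for fatigue, nausea
(E) paraline deficiency — headache +; fatigue +; nausea +; joint pain + (through fever → joint pain); blurred vision +; elevated heart rate +
(F) Kale-Webb syndrome — does not account for blurred vision
(E) is the only candidate with no mismatches.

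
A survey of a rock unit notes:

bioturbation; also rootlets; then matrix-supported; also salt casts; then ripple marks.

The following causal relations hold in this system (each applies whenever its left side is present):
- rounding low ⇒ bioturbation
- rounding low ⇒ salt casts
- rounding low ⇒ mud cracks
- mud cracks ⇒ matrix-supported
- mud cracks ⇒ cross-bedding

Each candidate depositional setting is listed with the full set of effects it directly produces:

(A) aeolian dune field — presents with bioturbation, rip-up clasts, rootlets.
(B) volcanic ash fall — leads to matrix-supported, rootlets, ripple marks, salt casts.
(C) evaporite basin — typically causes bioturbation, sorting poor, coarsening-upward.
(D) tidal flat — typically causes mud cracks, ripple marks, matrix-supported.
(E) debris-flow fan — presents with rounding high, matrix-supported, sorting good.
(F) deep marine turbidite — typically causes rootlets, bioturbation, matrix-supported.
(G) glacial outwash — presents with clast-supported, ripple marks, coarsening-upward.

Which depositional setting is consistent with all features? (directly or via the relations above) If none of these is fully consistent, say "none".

Checking each candidate against the observations:
(A) aeolian dune field — bioturbation yes; rootlets yes; matrix-supported NO; salt casts NO; ripple marks NO
(B) volcanic ash fall — bioturbation NO; rootlets yes; matrix-supported yes; salt casts yes; ripple marks yes
(C) evaporite basin — does not account for rootlets, matrix-supported, salt casts, ripple marks
(D) tidal flat — does not account for bioturbation, rootlets, salt casts
(E) debris-flow fan — does not account for bioturbation, rootlets, salt casts, ripple marks
(F) deep marine turbidite — bioturbation yes; rootlets yes; matrix-supported yes; salt casts NO; ripple marks NO
(G) glacial outwash — bioturbation NO; rootlets NO; matrix-supported NO; salt casts NO; ripple marks yes
Every candidate fails on at least one observation.

none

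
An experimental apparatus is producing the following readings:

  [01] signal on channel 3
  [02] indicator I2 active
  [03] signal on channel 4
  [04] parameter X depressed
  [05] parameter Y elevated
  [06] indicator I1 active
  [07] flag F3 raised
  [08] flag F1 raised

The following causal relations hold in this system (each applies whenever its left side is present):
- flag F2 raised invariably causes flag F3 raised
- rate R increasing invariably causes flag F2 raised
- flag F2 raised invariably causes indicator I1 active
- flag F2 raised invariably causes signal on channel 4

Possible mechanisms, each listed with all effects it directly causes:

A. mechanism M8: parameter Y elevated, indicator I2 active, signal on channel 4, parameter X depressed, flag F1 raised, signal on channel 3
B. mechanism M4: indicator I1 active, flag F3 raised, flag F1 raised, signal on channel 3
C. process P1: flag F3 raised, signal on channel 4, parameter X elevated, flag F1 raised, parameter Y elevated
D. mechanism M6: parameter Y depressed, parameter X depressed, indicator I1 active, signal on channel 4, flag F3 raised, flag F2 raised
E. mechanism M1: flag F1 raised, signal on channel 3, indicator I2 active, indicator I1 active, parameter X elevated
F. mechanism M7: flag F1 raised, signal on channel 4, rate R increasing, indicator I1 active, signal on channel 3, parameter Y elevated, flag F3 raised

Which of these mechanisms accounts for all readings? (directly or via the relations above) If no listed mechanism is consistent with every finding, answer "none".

none

Testing each hypothesis:
(A) mechanism M8 — signal on channel 3 match; indicator I2 active match; signal on channel 4 match; parameter X depressed match; parameter Y elevated match; indicator I1 active miss; flag F3 raised miss; flag F1 raised match
(B) mechanism M4 — signal on channel 3 match; indicator I2 active miss; signal on channel 4 miss; parameter X depressed miss; parameter Y elevated miss; indicator I1 active match; flag F3 raised match; flag F1 raised match
(C) process P1 — fails on signal on channel 3, indicator I2 active, parameter X depressed, indicator I1 active (predicts parameter X elevated, not parameter X depressed)
(D) mechanism M6 — signal on channel 3 miss; indicator I2 active miss; signal on channel 4 match; parameter X depressed match; parameter Y elevated miss; indicator I1 active match; flag F3 raised match; flag F1 raised miss
(E) mechanism M1 — signal on channel 3 match; indicator I2 active match; signal on channel 4 miss; parameter X depressed miss; parameter Y elevated miss; indicator I1 active match; flag F3 raised miss; flag F1 raised match
(F) mechanism M7 — signal on channel 3 match; indicator I2 active miss; signal on channel 4 match; parameter X depressed miss; parameter Y elevated match; indicator I1 active match; flag F3 raised match; flag F1 raised match
No candidate is consistent with all observations.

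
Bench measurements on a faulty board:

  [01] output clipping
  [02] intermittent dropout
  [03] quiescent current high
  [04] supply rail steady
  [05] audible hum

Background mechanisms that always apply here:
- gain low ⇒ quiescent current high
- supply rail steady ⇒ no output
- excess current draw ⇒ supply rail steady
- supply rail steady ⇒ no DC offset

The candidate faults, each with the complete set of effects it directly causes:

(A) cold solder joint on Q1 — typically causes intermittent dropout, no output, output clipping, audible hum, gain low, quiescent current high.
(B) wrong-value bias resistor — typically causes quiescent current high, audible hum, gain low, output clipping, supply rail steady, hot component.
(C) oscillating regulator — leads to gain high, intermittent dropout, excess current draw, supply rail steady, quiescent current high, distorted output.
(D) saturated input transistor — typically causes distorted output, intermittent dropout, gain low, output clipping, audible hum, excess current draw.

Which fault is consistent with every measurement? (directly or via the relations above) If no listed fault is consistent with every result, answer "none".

D

For each candidate, compare predicted effects to what was observed:
(A) cold solder joint on Q1 — does not account for supply rail steady
(B) wrong-value bias resistor — output clipping match; intermittent dropout miss; quiescent current high match; supply rail steady match; audible hum match
(C) oscillating regulator — output clipping miss; intermittent dropout match; quiescent current high match; supply rail steady match; audible hum miss
(D) saturated input transistor — output clipping match; intermittent dropout match; quiescent current high match (by gain low → quiescent current high); supply rail steady match (by excess current draw → supply rail steady); audible hum match
(D) is the only candidate with no mismatches.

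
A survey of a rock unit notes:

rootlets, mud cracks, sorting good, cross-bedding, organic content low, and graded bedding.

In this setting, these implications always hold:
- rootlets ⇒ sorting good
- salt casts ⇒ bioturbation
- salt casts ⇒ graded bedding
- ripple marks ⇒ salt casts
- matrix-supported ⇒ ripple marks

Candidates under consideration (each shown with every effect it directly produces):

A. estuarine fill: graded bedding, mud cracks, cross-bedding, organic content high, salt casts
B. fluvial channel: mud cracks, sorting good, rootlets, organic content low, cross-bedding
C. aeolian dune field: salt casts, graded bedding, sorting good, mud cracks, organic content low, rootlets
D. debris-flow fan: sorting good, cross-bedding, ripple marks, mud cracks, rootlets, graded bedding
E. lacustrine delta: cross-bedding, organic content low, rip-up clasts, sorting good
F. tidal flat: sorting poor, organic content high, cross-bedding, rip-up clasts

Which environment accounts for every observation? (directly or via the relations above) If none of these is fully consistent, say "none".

Checking each candidate against the observations:
(A) estuarine fill — fails on rootlets, sorting good, organic content low (predicts organic content high, not organic content low)
(B) fluvial channel — rootlets match; mud cracks match; sorting good match; cross-bedding match; organic content low match; graded bedding miss
(C) aeolian dune field — rootlets match; mud cracks match; sorting good match; cross-bedding miss; organic content low match; graded bedding match
(D) debris-flow fan — does not account for organic content low
(E) lacustrine delta — does not account for rootlets, mud cracks, graded bedding
(F) tidal flat — fails on rootlets, mud cracks, sorting good, organic content low, graded bedding (predicts sorting poor, not sorting good; predicts organic content high, not organic content low)
No candidate is consistent with all observations.

none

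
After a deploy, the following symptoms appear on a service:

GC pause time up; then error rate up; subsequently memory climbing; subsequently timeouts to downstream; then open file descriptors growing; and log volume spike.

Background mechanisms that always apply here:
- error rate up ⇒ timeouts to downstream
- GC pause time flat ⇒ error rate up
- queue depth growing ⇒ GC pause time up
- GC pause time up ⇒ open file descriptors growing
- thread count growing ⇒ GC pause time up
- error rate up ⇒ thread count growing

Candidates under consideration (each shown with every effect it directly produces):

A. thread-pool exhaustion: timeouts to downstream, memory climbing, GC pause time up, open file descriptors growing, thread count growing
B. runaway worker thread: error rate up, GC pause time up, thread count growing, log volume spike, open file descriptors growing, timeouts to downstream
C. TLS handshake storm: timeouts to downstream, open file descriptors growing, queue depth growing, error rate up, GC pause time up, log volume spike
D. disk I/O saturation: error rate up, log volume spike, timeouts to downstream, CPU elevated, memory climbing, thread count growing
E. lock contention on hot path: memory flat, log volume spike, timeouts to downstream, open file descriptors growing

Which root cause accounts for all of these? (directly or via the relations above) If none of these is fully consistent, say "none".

Checking each candidate against the observations:
(A) thread-pool exhaustion — GC pause time up yes; error rate up NO; memory climbing yes; timeouts to downstream yes; open file descriptors growing yes; log volume spike NO
(B) runaway worker thread — GC pause time up yes; error rate up yes; memory climbing NO; timeouts to downstream yes; open file descriptors growing yes; log volume spike yes
(C) TLS handshake storm — GC pause time up yes; error rate up yes; memory climbing NO; timeouts to downstream yes; open file descriptors growing yes; log volume spike yes
(D) disk I/O saturation — accounts for every observation (GC pause time up through thread count growing → GC pause time up)
(E) lock contention on hot path — GC pause time up NO; error rate up NO; memory climbing NO; timeouts to downstream yes; open file descriptors growing yes; log volume spike yes
(D) is the only candidate with no mismatches.

D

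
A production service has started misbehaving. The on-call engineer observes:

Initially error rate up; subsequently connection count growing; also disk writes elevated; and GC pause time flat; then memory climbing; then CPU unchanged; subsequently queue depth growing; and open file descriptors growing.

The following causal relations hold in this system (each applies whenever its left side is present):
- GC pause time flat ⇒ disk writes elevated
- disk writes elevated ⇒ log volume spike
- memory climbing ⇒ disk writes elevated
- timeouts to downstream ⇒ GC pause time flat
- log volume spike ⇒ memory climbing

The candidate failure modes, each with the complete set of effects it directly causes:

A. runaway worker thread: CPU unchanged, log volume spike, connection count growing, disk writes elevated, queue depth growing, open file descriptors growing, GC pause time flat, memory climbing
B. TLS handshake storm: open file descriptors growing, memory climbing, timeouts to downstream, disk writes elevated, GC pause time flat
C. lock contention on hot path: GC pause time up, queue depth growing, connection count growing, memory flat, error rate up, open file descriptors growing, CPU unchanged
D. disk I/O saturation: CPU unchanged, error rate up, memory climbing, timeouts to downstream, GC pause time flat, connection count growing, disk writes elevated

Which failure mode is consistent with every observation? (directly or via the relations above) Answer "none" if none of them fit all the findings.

none

Checking each candidate against the observations:
(A) runaway worker thread — does not account for error rate up
(B) TLS handshake storm — does not account for error rate up, connection count growing, CPU unchanged, queue depth growing
(C) lock contention on hot path — fails on disk writes elevated, GC pause time flat, memory climbing (predicts GC pause time up, not GC pause time flat; predicts memory flat, not memory climbing)
(D) disk I/O saturation — error rate up +; connection count growing +; disk writes elevated +; GC pause time flat +; memory climbing +; CPU unchanged +; queue depth growing -; open file descriptors growing -
Every candidate fails on at least one observation.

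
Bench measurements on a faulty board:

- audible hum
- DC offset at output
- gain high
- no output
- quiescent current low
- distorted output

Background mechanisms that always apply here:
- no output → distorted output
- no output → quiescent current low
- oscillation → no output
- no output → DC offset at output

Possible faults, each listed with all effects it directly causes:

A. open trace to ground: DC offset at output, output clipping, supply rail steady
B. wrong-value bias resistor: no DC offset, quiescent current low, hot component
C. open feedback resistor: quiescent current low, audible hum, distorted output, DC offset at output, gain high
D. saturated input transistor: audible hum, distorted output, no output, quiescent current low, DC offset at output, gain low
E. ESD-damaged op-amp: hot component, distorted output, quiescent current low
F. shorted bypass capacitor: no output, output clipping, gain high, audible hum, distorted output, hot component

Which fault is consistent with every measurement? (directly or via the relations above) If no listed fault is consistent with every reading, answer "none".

Testing each hypothesis:
(A) open trace to ground — audible hum miss; DC offset at output match; gain high miss; no output miss; quiescent current low miss; distorted output miss
(B) wrong-value bias resistor — fails on audible hum, DC offset at output, gain high, no output, distorted output (predicts no DC offset, not DC offset at output)
(C) open feedback resistor — audible hum match; DC offset at output match; gain high match; no output miss; quiescent current low match; distorted output match
(D) saturated input transistor — fails on gain high (predicts gain low, not gain high)
(E) ESD-damaged op-amp — audible hum miss; DC offset at output miss; gain high miss; no output miss; quiescent current low match; distorted output match
(F) shorted bypass capacitor — accounts for every observation (DC offset at output via no output → DC offset at output)
Only (F) is consistent with every observation.

F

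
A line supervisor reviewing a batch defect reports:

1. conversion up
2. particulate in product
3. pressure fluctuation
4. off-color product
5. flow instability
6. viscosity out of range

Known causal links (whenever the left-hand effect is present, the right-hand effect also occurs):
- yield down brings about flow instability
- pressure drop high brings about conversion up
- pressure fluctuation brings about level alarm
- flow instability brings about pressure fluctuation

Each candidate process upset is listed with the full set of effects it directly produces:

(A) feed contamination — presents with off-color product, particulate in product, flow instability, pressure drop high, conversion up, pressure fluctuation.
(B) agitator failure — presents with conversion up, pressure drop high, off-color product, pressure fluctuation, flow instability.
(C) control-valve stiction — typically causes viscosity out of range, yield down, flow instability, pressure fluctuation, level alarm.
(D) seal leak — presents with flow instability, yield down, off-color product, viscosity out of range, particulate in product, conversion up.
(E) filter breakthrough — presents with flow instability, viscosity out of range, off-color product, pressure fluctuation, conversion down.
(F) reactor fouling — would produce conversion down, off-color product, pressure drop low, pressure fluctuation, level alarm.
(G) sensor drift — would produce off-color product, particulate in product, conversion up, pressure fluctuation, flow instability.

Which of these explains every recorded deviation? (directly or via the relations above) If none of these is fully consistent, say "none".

D

Per-candidate check:
(A) feed contamination — conversion up ✓; particulate in product ✓; pressure fluctuation ✓; off-color product ✓; flow instability ✓; viscosity out of range ✗
(B) agitator failure — does not account for particulate in product, viscosity out of range
(C) control-valve stiction — does not account for conversion up, particulate in product, off-color product
(D) seal leak — conversion up ✓; particulate in product ✓; pressure fluctuation ✓ (through flow instability → pressure fluctuation); off-color product ✓; flow instability ✓; viscosity out of range ✓
(E) filter breakthrough — fails on conversion up, particulate in product (predicts conversion down, not conversion up)
(F) reactor fouling — conversion up ✗; particulate in product ✗; pressure fluctuation ✓; off-color product ✓; flow instability ✗; viscosity out of range ✗
(G) sensor drift — does not account for viscosity out of range
Only (D) is consistent with every observation.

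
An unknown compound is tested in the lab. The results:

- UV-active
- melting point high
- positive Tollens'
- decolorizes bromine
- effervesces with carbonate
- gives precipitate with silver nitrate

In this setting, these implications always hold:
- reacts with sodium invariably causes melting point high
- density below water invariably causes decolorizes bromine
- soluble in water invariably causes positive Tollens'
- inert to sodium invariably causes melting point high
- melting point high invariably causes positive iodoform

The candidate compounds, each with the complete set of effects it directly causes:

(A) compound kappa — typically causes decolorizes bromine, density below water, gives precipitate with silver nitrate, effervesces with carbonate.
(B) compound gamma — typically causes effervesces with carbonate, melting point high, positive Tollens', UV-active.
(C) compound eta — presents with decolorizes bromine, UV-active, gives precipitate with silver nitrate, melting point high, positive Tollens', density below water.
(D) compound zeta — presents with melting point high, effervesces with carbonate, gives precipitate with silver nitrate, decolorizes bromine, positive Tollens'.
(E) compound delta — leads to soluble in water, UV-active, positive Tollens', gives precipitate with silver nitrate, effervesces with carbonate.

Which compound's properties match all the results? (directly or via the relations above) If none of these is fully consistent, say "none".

none

For each candidate, compare predicted effects to what was observed:
(A) compound kappa — does not account for UV-active, melting point high, positive Tollens'
(B) compound gamma — does not account for decolorizes bromine, gives precipitate with silver nitrate
(C) compound eta — UV-active yes; melting point high yes; positive Tollens' yes; decolorizes bromine yes; effervesces with carbonate NO; gives precipitate with silver nitrate yes
(D) compound zeta — does not account for UV-active
(E) compound delta — UV-active yes; melting point high NO; positive Tollens' yes; decolorizes bromine NO; effervesces with carbonate yes; gives precipitate with silver nitrate yes
Every candidate fails on at least one observation.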